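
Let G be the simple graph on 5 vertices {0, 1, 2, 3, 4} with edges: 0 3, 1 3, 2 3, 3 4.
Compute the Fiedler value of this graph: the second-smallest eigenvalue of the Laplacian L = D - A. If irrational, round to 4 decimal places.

1

With the vertex order [0, 1, 2, 3, 4], the degrees are [1, 1, 1, 4, 1], giving D = diag(1, 1, 1, 4, 1) and L = D - A. The smallest Laplacian eigenvalue is always 0. The next one, lambda_2 = 1, measures how hard the graph is to disconnect: larger values mean better connectivity. By the matrix-tree theorem the graph has (1/5) * product of the nonzero eigenvalues = 1 spanning tree.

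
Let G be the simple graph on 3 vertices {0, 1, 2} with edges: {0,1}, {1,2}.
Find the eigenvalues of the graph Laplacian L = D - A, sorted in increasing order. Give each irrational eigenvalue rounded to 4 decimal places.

[0, 1, 3]

With the vertex order [0, 1, 2], the degrees are [1, 2, 1], giving D = diag(1, 2, 1) and L = D - A. Diagonalising L (or applying a numerical eigensolver to the 3x3 matrix) gives the spectrum above. There is one zero in the spectrum, matching the 1 component. By the matrix-tree theorem the graph has (1/3) * product of the nonzero eigenvalues = 1 spanning tree.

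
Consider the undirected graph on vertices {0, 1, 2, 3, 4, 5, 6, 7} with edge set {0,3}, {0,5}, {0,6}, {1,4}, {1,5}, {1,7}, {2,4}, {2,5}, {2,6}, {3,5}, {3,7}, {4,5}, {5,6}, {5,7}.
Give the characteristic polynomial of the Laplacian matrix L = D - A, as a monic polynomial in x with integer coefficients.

x^8 - 28x^7 + 322x^6 - 1974x^5 + 6965x^4 - 14126x^3 + 15225x^2 - 6728x

With the vertex order [0, 1, 2, 3, 4, 5, 6, 7], the degrees are [3, 3, 3, 3, 3, 7, 3, 3], giving D = diag(3, 3, 3, 3, 3, 7, 3, 3) and L = D - A. L has integer entries, so p(x) = det(xI - L) has integer coefficients. Expanding the determinant yields x^8 - 28x^7 + 322x^6 - 1974x^5 + 6965x^4 - 14126x^3 + 15225x^2 - 6728x. The coefficient of x^7 equals -trace(L) = -28, matching the sum of degrees.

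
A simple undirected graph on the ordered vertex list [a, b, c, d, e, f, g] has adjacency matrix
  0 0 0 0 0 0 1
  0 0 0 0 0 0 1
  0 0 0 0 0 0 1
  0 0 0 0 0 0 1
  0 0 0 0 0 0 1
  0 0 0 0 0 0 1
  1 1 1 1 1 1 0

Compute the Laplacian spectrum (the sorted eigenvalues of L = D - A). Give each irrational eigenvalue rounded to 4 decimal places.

[0, 1, 1, 1, 1, 1, 7]

Each diagonal entry of L is the vertex degree and each off-diagonal entry is -1 where an edge is present, 0 otherwise; in the order [a, b, c, d, e, f, g] the diagonal is [1, 1, 1, 1, 1, 1, 6]. Since every row of L sums to 0, the all-ones vector is in the kernel and 0 is an eigenvalue.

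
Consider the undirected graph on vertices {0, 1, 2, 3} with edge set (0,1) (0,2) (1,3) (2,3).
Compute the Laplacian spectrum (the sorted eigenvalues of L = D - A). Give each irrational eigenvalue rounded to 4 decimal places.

[0, 2, 2, 4]

Reading degrees in the order [0, 1, 2, 3] gives [2, 2, 2, 2]; set D = diag(2, 2, 2, 2) and form L = D - A. L is symmetric positive semidefinite, so every eigenvalue is real and nonnegative. The single zero eigenvalue shows the graph is connected. By the matrix-tree theorem the graph has (1/4) * product of the nonzero eigenvalues = 4 spanning trees.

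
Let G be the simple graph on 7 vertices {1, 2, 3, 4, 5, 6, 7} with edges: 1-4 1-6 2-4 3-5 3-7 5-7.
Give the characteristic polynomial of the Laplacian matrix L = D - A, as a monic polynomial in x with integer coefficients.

x^7 - 12x^6 + 55x^5 - 118x^4 + 114x^3 - 36x^2

Each diagonal entry of L is the vertex degree and each off-diagonal entry is -1 where an edge is present, 0 otherwise; in the order [1, 2, 3, 4, 5, 6, 7] the diagonal is [2, 1, 2, 2, 2, 1, 2]. L has integer entries, so p(x) = det(xI - L) has integer coefficients. Expanding the determinant yields x^7 - 12x^6 + 55x^5 - 118x^4 + 114x^3 - 36x^2. The coefficient of x^6 equals -trace(L) = -12, matching the sum of degrees. There are 2 zeros in the spectrum, matching the 2 components.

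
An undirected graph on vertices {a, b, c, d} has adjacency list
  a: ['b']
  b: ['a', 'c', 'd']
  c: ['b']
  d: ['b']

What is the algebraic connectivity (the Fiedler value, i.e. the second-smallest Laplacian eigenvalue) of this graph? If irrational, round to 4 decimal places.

Reading degrees in the order [a, b, c, d] gives [1, 3, 1, 1]; set D = diag(1, 3, 1, 1) and form L = D - A. The sorted Laplacian eigenvalues are [0, 1, 1, 4]; the algebraic connectivity is the second entry, 1. The largest eigenvalue, 4, is at most the vertex count 4.

1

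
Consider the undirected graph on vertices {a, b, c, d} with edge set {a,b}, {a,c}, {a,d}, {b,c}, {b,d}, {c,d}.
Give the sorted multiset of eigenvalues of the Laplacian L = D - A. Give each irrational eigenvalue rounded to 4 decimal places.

[0, 4, 4, 4]

Each diagonal entry of L is the vertex degree and each off-diagonal entry is -1 where an edge is present, 0 otherwise; in the order [a, b, c, d] the diagonal is [3, 3, 3, 3]. L is symmetric positive semidefinite, so every eigenvalue is real and nonnegative. The single zero eigenvalue shows the graph is connected.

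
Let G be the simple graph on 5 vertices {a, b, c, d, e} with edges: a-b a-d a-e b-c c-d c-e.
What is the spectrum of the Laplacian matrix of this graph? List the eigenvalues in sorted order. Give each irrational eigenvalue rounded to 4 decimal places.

[0, 2, 2, 3, 5]

With the vertex order [a, b, c, d, e], the degrees are [3, 2, 3, 2, 2], giving D = diag(3, 2, 3, 2, 2) and L = D - A. Diagonalising L (or applying a numerical eigensolver to the 5x5 matrix) gives the spectrum above. The single zero eigenvalue shows the graph is connected. The largest eigenvalue, 5, is at most the vertex count 5.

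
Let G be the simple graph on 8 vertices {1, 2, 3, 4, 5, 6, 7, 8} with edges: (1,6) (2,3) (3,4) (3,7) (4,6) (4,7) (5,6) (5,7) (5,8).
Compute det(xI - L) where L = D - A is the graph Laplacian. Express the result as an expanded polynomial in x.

Reading degrees in the order [1, 2, 3, 4, 5, 6, 7, 8] gives [1, 1, 3, 3, 3, 3, 3, 1]; set D = diag(1, 1, 3, 3, 3, 3, 3, 1) and form L = D - A. L has integer entries, so p(x) = det(xI - L) has integer coefficients. Expanding the determinant yields x^8 - 18x^7 + 129x^6 - 470x^5 + 922x^4 - 952x^3 + 473x^2 - 88x. The constant term is 0 because L is singular (the all-ones vector lies in its kernel). By the matrix-tree theorem the graph has (1/8) * product of the nonzero eigenvalues = 11 spanning trees. There is one zero in the spectrum, matching the 1 component.

x^8 - 18x^7 + 129x^6 - 470x^5 + 922x^4 - 952x^3 + 473x^2 - 88x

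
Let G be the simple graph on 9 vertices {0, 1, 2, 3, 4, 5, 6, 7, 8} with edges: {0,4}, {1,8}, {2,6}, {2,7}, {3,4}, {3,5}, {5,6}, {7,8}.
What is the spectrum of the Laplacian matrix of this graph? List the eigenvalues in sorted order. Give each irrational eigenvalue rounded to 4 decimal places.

Reading degrees in the order [0, 1, 2, 3, 4, 5, 6, 7, 8] gives [1, 1, 2, 2, 2, 2, 2, 2, 2]; set D = diag(1, 1, 2, 2, 2, 2, 2, 2, 2) and form L = D - A. Diagonalising L (or applying a numerical eigensolver to the 9x9 matrix) gives the spectrum above. By the matrix-tree theorem the graph has (1/9) * product of the nonzero eigenvalues = 1 spanning tree. There is one zero in the spectrum, matching the 1 component.

[0, 0.1206, 0.4679, 1, 1.6527, 2.3473, 3, 3.5321, 3.8794]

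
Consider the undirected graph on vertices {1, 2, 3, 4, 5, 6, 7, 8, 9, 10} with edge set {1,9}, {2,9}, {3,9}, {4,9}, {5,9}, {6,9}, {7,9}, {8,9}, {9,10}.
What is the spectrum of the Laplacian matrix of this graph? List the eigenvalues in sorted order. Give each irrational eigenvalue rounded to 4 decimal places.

Each diagonal entry of L is the vertex degree and each off-diagonal entry is -1 where an edge is present, 0 otherwise; in the order [1, 2, 3, 4, 5, 6, 7, 8, 9, 10] the diagonal is [1, 1, 1, 1, 1, 1, 1, 1, 9, 1]. Since every row of L sums to 0, the all-ones vector is in the kernel and 0 is an eigenvalue. There is one zero in the spectrum, matching the 1 component.

[0, 1, 1, 1, 1, 1, 1, 1, 1, 10]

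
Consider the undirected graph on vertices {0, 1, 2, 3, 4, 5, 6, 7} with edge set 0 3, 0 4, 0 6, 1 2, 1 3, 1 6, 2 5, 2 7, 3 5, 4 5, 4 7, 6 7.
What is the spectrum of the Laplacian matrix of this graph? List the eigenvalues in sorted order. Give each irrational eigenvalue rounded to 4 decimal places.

[0, 2, 2, 2, 4, 4, 4, 6]

Each diagonal entry of L is the vertex degree and each off-diagonal entry is -1 where an edge is present, 0 otherwise; in the order [0, 1, 2, 3, 4, 5, 6, 7] the diagonal is [3, 3, 3, 3, 3, 3, 3, 3]. Since every row of L sums to 0, the all-ones vector is in the kernel and 0 is an eigenvalue. The eigenvalues sum to 24, which equals trace(L) = 2|E|.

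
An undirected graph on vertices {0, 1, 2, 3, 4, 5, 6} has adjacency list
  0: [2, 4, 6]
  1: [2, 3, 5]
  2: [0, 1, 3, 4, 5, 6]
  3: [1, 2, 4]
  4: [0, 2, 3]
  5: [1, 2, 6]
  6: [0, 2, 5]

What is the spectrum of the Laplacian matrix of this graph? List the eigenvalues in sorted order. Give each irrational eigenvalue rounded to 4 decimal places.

[0, 2, 2, 4, 4, 5, 7]

With the vertex order [0, 1, 2, 3, 4, 5, 6], the degrees are [3, 3, 6, 3, 3, 3, 3], giving D = diag(3, 3, 6, 3, 3, 3, 3) and L = D - A. L is symmetric positive semidefinite, so every eigenvalue is real and nonnegative. By the matrix-tree theorem the graph has (1/7) * product of the nonzero eigenvalues = 320 spanning trees.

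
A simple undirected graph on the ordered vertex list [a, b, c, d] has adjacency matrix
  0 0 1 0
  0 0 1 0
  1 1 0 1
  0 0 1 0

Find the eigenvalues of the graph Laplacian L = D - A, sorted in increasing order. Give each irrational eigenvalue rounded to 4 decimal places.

Each diagonal entry of L is the vertex degree and each off-diagonal entry is -1 where an edge is present, 0 otherwise; in the order [a, b, c, d] the diagonal is [1, 1, 3, 1]. L is symmetric positive semidefinite, so every eigenvalue is real and nonnegative. By the matrix-tree theorem the graph has (1/4) * product of the nonzero eigenvalues = 1 spanning tree.

[0, 1, 1, 4]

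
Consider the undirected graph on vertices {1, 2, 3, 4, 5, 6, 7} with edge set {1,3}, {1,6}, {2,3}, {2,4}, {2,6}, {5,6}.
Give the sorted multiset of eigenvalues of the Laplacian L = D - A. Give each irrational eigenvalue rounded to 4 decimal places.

Reading degrees in the order [1, 2, 3, 4, 5, 6, 7] gives [2, 3, 2, 1, 1, 3, 0]; set D = diag(2, 3, 2, 1, 1, 3, 0) and form L = D - A. Diagonalising L (or applying a numerical eigensolver to the 7x7 matrix) gives the spectrum above. The 2 zero eigenvalues correspond to the 2 connected components. The eigenvalues sum to 12, which equals trace(L) = 2|E|. The largest eigenvalue, 4.8136, is at most the vertex count 7.

[0, 0, 0.6571, 1, 2.5293, 3, 4.8136]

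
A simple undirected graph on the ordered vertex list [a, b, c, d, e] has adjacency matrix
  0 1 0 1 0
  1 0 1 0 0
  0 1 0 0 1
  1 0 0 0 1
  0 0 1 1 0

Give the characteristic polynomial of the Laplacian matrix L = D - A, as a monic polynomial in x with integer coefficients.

x^5 - 10x^4 + 35x^3 - 50x^2 + 25x

Each diagonal entry of L is the vertex degree and each off-diagonal entry is -1 where an edge is present, 0 otherwise; in the order [a, b, c, d, e] the diagonal is [2, 2, 2, 2, 2]. Computing det(xI - L) by cofactor expansion (or equivalently via sum-over-permutations) gives x^5 - 10x^4 + 35x^3 - 50x^2 + 25x. The coefficient of x^4 equals -trace(L) = -10, matching the sum of degrees. There is one zero in the spectrum, matching the 1 component.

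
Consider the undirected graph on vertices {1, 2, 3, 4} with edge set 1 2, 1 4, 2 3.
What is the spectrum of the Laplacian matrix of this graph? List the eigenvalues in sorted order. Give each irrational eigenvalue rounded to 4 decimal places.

[0, 0.5858, 2, 3.4142]

With the vertex order [1, 2, 3, 4], the degrees are [2, 2, 1, 1], giving D = diag(2, 2, 1, 1) and L = D - A. Since every row of L sums to 0, the all-ones vector is in the kernel and 0 is an eigenvalue. The eigenvalues sum to 6, which equals trace(L) = 2|E|. There is one zero in the spectrum, matching the 1 component.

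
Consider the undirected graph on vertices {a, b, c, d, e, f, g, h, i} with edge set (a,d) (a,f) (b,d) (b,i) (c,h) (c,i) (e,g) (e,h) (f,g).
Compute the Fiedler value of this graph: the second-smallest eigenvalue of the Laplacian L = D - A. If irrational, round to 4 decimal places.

Reading degrees in the order [a, b, c, d, e, f, g, h, i] gives [2, 2, 2, 2, 2, 2, 2, 2, 2]; set D = diag(2, 2, 2, 2, 2, 2, 2, 2, 2) and form L = D - A. The smallest Laplacian eigenvalue is always 0. The next one, lambda_2 = 0.4679, measures how hard the graph is to disconnect: larger values mean better connectivity. The largest eigenvalue, 3.8794, is at most the vertex count 9.

0.4679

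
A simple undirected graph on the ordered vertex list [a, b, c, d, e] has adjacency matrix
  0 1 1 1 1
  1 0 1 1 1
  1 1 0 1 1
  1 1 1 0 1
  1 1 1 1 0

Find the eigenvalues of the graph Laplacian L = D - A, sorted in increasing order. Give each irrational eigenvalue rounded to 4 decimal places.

Each diagonal entry of L is the vertex degree and each off-diagonal entry is -1 where an edge is present, 0 otherwise; in the order [a, b, c, d, e] the diagonal is [4, 4, 4, 4, 4]. Diagonalising L (or applying a numerical eigensolver to the 5x5 matrix) gives the spectrum above. The eigenvalues sum to 20, which equals trace(L) = 2|E|. There is one zero in the spectrum, matching the 1 component.

[0, 5, 5, 5, 5]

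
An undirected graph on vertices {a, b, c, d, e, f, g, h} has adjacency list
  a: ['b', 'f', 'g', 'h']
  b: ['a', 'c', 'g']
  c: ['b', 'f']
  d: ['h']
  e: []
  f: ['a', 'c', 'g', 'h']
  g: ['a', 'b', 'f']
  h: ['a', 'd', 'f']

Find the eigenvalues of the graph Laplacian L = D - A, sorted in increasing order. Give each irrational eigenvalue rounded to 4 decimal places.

Reading degrees in the order [a, b, c, d, e, f, g, h] gives [4, 3, 2, 1, 0, 4, 3, 3]; set D = diag(4, 3, 2, 1, 0, 4, 3, 3) and form L = D - A. Diagonalising L (or applying a numerical eigensolver to the 8x8 matrix) gives the spectrum above. The 2 zero eigenvalues correspond to the 2 connected components.

[0, 0, 0.6940, 2.0492, 2.7853, 3.7810, 5.0985, 5.5920]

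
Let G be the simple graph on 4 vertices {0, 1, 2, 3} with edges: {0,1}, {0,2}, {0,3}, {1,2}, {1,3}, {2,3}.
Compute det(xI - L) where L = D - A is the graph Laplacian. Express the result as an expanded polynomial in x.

Reading degrees in the order [0, 1, 2, 3] gives [3, 3, 3, 3]; set D = diag(3, 3, 3, 3) and form L = D - A. The eigenvalues of L are [0, 4, 4, 4]; the characteristic polynomial is the product of (x - lambda_i), which multiplies out to x^4 - 12x^3 + 48x^2 - 64x. The coefficient of x^3 equals -trace(L) = -12, matching the sum of degrees. By the matrix-tree theorem the graph has (1/4) * product of the nonzero eigenvalues = 16 spanning trees.

x^4 - 12x^3 + 48x^2 - 64x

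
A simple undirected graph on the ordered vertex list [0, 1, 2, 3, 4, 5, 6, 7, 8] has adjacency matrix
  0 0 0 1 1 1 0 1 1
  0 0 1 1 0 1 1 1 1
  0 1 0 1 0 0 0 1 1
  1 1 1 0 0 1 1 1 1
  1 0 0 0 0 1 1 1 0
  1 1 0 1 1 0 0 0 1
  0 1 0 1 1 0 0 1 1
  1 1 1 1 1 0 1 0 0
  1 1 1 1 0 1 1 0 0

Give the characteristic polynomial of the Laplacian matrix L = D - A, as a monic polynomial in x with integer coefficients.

x^9 - 48x^8 + 996x^7 - 11662x^6 + 84221x^5 - 383884x^4 + 1077652x^3 - 1701986x^2 + 1156626x

Each diagonal entry of L is the vertex degree and each off-diagonal entry is -1 where an edge is present, 0 otherwise; in the order [0, 1, 2, 3, 4, 5, 6, 7, 8] the diagonal is [5, 6, 4, 7, 4, 5, 5, 6, 6]. L has integer entries, so p(x) = det(xI - L) has integer coefficients. Expanding the determinant yields x^9 - 48x^8 + 996x^7 - 11662x^6 + 84221x^5 - 383884x^4 + 1077652x^3 - 1701986x^2 + 1156626x. The coefficient of x^8 equals -trace(L) = -48, matching the sum of degrees. By the matrix-tree theorem the graph has (1/9) * product of the nonzero eigenvalues = 128514 spanning trees.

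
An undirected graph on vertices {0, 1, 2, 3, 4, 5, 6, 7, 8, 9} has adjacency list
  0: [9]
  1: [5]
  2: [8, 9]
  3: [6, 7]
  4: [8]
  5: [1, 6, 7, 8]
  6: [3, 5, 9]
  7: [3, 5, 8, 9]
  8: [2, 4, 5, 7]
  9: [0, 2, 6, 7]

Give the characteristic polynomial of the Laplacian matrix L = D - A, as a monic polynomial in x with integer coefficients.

x^10 - 26x^9 + 283x^8 - 1682x^7 + 5976x^6 - 13074x^5 + 17512x^4 - 13814x^3 + 5833x^2 - 1010x

With the vertex order [0, 1, 2, 3, 4, 5, 6, 7, 8, 9], the degrees are [1, 1, 2, 2, 1, 4, 3, 4, 4, 4], giving D = diag(1, 1, 2, 2, 1, 4, 3, 4, 4, 4) and L = D - A. L has integer entries, so p(x) = det(xI - L) has integer coefficients. Expanding the determinant yields x^10 - 26x^9 + 283x^8 - 1682x^7 + 5976x^6 - 13074x^5 + 17512x^4 - 13814x^3 + 5833x^2 - 1010x. The coefficient of x^9 equals -trace(L) = -26, matching the sum of degrees.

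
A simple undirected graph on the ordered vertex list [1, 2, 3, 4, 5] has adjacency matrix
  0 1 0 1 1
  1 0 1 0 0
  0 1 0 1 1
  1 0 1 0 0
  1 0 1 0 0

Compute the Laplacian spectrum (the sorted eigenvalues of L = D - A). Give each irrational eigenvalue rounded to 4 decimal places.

[0, 2, 2, 3, 5]

Reading degrees in the order [1, 2, 3, 4, 5] gives [3, 2, 3, 2, 2]; set D = diag(3, 2, 3, 2, 2) and form L = D - A. Since every row of L sums to 0, the all-ones vector is in the kernel and 0 is an eigenvalue. The single zero eigenvalue shows the graph is connected. There is one zero in the spectrum, matching the 1 component. The eigenvalues sum to 12, which equals trace(L) = 2|E|.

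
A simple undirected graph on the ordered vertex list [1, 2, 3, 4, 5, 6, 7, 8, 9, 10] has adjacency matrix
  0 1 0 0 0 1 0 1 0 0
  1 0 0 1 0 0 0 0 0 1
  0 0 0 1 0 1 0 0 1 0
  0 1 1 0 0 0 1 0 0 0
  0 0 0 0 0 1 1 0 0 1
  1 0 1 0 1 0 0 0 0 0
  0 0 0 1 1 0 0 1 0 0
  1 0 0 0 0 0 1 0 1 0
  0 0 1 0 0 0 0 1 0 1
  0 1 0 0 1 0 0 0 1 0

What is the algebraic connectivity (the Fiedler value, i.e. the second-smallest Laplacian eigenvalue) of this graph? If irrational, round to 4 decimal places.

2

With the vertex order [1, 2, 3, 4, 5, 6, 7, 8, 9, 10], the degrees are [3, 3, 3, 3, 3, 3, 3, 3, 3, 3], giving D = diag(3, 3, 3, 3, 3, 3, 3, 3, 3, 3) and L = D - A. The sorted Laplacian eigenvalues are [0, 2, 2, 2, 2, 2, 5, 5, 5, 5]; the algebraic connectivity is the second entry, 2. By the matrix-tree theorem the graph has (1/10) * product of the nonzero eigenvalues = 2000 spanning trees.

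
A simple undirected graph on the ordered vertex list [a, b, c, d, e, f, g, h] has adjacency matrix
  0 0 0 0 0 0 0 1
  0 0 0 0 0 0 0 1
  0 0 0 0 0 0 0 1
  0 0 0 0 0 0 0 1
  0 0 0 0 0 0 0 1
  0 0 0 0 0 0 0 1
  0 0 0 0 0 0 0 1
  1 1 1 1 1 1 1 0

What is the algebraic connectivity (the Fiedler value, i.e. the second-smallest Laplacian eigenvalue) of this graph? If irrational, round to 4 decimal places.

Each diagonal entry of L is the vertex degree and each off-diagonal entry is -1 where an edge is present, 0 otherwise; in the order [a, b, c, d, e, f, g, h] the diagonal is [1, 1, 1, 1, 1, 1, 1, 7]. The sorted Laplacian eigenvalues are [0, 1, 1, 1, 1, 1, 1, 8]; the algebraic connectivity is the second entry, 1. There is one zero in the spectrum, matching the 1 component.

1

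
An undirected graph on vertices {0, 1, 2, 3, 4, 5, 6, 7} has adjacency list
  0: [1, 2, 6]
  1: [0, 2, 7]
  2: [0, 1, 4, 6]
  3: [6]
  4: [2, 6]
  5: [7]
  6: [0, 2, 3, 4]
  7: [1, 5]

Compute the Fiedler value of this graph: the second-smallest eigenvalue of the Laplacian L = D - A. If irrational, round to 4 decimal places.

Reading degrees in the order [0, 1, 2, 3, 4, 5, 6, 7] gives [3, 3, 4, 1, 2, 1, 4, 2]; set D = diag(3, 3, 4, 1, 2, 1, 4, 2) and form L = D - A. The smallest Laplacian eigenvalue is always 0. The next one, lambda_2 = 0.3446, measures how hard the graph is to disconnect: larger values mean better connectivity.

0.3446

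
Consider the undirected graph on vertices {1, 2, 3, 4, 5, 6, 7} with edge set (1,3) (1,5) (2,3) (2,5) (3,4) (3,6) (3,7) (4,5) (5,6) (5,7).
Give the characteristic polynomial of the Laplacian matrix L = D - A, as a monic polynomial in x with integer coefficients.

With the vertex order [1, 2, 3, 4, 5, 6, 7], the degrees are [2, 2, 5, 2, 5, 2, 2], giving D = diag(2, 2, 5, 2, 5, 2, 2) and L = D - A. L has integer entries, so p(x) = det(xI - L) has integer coefficients. Expanding the determinant yields x^7 - 20x^6 + 155x^5 - 600x^4 + 1240x^3 - 1312x^2 + 560x. The coefficient of x^6 equals -trace(L) = -20, matching the sum of degrees. The largest eigenvalue, 7, is at most the vertex count 7. There is one zero in the spectrum, matching the 1 component.

x^7 - 20x^6 + 155x^5 - 600x^4 + 1240x^3 - 1312x^2 + 560x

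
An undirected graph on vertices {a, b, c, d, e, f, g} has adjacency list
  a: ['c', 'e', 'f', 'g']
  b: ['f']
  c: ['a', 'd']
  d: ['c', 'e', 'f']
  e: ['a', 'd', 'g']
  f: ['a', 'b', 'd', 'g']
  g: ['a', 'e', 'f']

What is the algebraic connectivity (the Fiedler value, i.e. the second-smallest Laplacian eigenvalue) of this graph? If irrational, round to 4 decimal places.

Each diagonal entry of L is the vertex degree and each off-diagonal entry is -1 where an edge is present, 0 otherwise; in the order [a, b, c, d, e, f, g] the diagonal is [4, 1, 2, 3, 3, 4, 3]. The sorted Laplacian eigenvalues are [0, 0.8542, 1.8506, 3, 3.6575, 4.6526, 5.9852]; the algebraic connectivity is the second entry, 0.8542. The eigenvalues sum to 20, which equals trace(L) = 2|E|.

0.8542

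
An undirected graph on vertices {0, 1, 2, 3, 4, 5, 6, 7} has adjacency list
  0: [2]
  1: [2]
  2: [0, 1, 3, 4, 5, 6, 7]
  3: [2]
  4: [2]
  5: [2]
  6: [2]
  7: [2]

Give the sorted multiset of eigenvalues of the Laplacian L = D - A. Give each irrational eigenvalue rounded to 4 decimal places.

[0, 1, 1, 1, 1, 1, 1, 8]

Each diagonal entry of L is the vertex degree and each off-diagonal entry is -1 where an edge is present, 0 otherwise; in the order [0, 1, 2, 3, 4, 5, 6, 7] the diagonal is [1, 1, 7, 1, 1, 1, 1, 1]. Diagonalising L (or applying a numerical eigensolver to the 8x8 matrix) gives the spectrum above. The single zero eigenvalue shows the graph is connected. The eigenvalues sum to 14, which equals trace(L) = 2|E|. By the matrix-tree theorem the graph has (1/8) * product of the nonzero eigenvalues = 1 spanning tree.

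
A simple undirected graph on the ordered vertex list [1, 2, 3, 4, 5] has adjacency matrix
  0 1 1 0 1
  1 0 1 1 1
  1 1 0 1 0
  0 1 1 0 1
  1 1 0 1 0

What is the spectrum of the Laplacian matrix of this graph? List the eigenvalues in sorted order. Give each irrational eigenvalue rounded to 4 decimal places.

[0, 3, 3, 5, 5]

With the vertex order [1, 2, 3, 4, 5], the degrees are [3, 4, 3, 3, 3], giving D = diag(3, 4, 3, 3, 3) and L = D - A. The multiplicity of 0 as a Laplacian eigenvalue equals the number of connected components. The single zero eigenvalue shows the graph is connected. By the matrix-tree theorem the graph has (1/5) * product of the nonzero eigenvalues = 45 spanning trees. The eigenvalues sum to 16, which equals trace(L) = 2|E|.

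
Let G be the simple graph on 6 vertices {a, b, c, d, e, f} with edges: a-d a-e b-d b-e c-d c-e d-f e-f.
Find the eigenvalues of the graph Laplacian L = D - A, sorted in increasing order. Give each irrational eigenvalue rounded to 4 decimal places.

Reading degrees in the order [a, b, c, d, e, f] gives [2, 2, 2, 4, 4, 2]; set D = diag(2, 2, 2, 4, 4, 2) and form L = D - A. The multiplicity of 0 as a Laplacian eigenvalue equals the number of connected components.

[0, 2, 2, 2, 4, 6]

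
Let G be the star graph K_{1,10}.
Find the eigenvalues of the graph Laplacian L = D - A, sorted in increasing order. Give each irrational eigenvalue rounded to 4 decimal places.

The graph has 11 vertices and degree multiset [10, 1, 1, 1, 1, 1, 1, 1, 1, 1, 1]; D is the diagonal matrix of degrees and L = D - A. Diagonalising L (or applying a numerical eigensolver to the 11x11 matrix) gives the spectrum above. The single zero eigenvalue shows the graph is connected. There is one zero in the spectrum, matching the 1 component.

[0, 1, 1, 1, 1, 1, 1, 1, 1, 1, 11]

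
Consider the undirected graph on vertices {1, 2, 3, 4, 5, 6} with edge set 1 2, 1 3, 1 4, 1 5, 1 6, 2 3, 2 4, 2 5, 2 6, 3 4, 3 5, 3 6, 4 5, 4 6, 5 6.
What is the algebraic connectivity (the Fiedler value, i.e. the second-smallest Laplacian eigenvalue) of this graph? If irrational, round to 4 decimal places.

Each diagonal entry of L is the vertex degree and each off-diagonal entry is -1 where an edge is present, 0 otherwise; in the order [1, 2, 3, 4, 5, 6] the diagonal is [5, 5, 5, 5, 5, 5]. The smallest Laplacian eigenvalue is always 0. The next one, lambda_2 = 6, measures how hard the graph is to disconnect: larger values mean better connectivity. By the matrix-tree theorem the graph has (1/6) * product of the nonzero eigenvalues = 1296 spanning trees.

6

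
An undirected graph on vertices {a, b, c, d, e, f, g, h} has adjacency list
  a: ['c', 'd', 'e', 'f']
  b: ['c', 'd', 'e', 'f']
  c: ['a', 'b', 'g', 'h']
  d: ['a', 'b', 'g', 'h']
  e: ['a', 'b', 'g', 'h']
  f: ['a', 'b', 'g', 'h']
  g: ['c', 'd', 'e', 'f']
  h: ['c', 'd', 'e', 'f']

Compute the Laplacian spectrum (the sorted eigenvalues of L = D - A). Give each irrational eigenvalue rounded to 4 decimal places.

[0, 4, 4, 4, 4, 4, 4, 8]

Each diagonal entry of L is the vertex degree and each off-diagonal entry is -1 where an edge is present, 0 otherwise; in the order [a, b, c, d, e, f, g, h] the diagonal is [4, 4, 4, 4, 4, 4, 4, 4]. Since every row of L sums to 0, the all-ones vector is in the kernel and 0 is an eigenvalue. The single zero eigenvalue shows the graph is connected. The largest eigenvalue, 8, is at most the vertex count 8. There is one zero in the spectrum, matching the 1 component.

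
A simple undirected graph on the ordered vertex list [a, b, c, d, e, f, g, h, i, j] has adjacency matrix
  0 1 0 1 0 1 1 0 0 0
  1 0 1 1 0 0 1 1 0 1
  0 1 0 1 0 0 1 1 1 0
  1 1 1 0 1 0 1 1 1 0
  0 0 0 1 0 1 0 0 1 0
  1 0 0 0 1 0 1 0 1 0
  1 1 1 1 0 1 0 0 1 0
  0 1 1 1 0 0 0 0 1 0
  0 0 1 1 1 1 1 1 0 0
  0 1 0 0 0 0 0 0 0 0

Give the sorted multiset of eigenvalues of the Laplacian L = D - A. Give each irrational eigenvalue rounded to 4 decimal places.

Reading degrees in the order [a, b, c, d, e, f, g, h, i, j] gives [4, 6, 5, 7, 3, 4, 6, 4, 6, 1]; set D = diag(4, 6, 5, 7, 3, 4, 6, 4, 6, 1) and form L = D - A. Since every row of L sums to 0, the all-ones vector is in the kernel and 0 is an eigenvalue. By the matrix-tree theorem the graph has (1/10) * product of the nonzero eigenvalues = 51239 spanning trees.

[0, 0.9044, 2.5231, 3.1530, 4.7239, 5.1389, 6.6430, 6.8521, 7.8285, 8.2332]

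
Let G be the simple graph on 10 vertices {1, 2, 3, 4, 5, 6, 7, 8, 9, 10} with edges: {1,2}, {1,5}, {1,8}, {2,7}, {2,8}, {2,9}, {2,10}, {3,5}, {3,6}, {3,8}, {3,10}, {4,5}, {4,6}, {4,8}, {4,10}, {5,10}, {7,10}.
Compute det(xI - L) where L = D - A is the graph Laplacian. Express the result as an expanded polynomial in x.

Reading degrees in the order [1, 2, 3, 4, 5, 6, 7, 8, 9, 10] gives [3, 5, 4, 4, 4, 2, 2, 4, 1, 5]; set D = diag(3, 5, 4, 4, 4, 2, 2, 4, 1, 5) and form L = D - A. L has integer entries, so p(x) = det(xI - L) has integer coefficients. Expanding the determinant yields x^10 - 34x^9 + 495x^8 - 4036x^7 + 20225x^6 - 64266x^5 + 128668x^4 - 155294x^3 + 101536x^2 - 27040x. Since p(0) = det(-L) = 0, x divides p(x).

x^10 - 34x^9 + 495x^8 - 4036x^7 + 20225x^6 - 64266x^5 + 128668x^4 - 155294x^3 + 101536x^2 - 27040x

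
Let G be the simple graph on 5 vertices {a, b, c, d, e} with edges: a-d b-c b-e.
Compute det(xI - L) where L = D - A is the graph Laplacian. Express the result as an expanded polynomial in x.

x^5 - 6x^4 + 11x^3 - 6x^2

Each diagonal entry of L is the vertex degree and each off-diagonal entry is -1 where an edge is present, 0 otherwise; in the order [a, b, c, d, e] the diagonal is [1, 2, 1, 1, 1]. L has integer entries, so p(x) = det(xI - L) has integer coefficients. Expanding the determinant yields x^5 - 6x^4 + 11x^3 - 6x^2. The constant term is 0 because L is singular (the all-ones vector lies in its kernel). The largest eigenvalue, 3, is at most the vertex count 5. The eigenvalues sum to 6, which equals trace(L) = 2|E|.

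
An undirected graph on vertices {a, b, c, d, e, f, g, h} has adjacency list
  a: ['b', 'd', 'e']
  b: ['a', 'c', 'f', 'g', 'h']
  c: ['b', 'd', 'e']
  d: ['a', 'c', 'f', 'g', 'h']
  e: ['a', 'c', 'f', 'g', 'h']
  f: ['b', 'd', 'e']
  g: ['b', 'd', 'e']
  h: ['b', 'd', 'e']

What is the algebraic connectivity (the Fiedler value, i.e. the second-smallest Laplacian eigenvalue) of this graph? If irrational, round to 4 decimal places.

With the vertex order [a, b, c, d, e, f, g, h], the degrees are [3, 5, 3, 5, 5, 3, 3, 3], giving D = diag(3, 5, 3, 5, 5, 3, 3, 3) and L = D - A. The smallest Laplacian eigenvalue is always 0. The next one, lambda_2 = 3, measures how hard the graph is to disconnect: larger values mean better connectivity. By the matrix-tree theorem the graph has (1/8) * product of the nonzero eigenvalues = 2025 spanning trees.

3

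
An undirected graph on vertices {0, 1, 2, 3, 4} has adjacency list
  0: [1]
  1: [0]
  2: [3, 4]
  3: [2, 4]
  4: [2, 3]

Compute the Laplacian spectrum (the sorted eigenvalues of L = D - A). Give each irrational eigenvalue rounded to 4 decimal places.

[0, 0, 2, 3, 3]

Reading degrees in the order [0, 1, 2, 3, 4] gives [1, 1, 2, 2, 2]; set D = diag(1, 1, 2, 2, 2) and form L = D - A. Diagonalising L (or applying a numerical eigensolver to the 5x5 matrix) gives the spectrum above. The 2 zero eigenvalues correspond to the 2 connected components. The largest eigenvalue, 3, is at most the vertex count 5.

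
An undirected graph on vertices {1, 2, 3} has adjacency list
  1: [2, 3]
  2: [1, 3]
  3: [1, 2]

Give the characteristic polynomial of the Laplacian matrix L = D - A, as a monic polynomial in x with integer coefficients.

x^3 - 6x^2 + 9x

Each diagonal entry of L is the vertex degree and each off-diagonal entry is -1 where an edge is present, 0 otherwise; in the order [1, 2, 3] the diagonal is [2, 2, 2]. Computing det(xI - L) by cofactor expansion (or equivalently via sum-over-permutations) gives x^3 - 6x^2 + 9x. The coefficient of x^2 equals -trace(L) = -6, matching the sum of degrees. By the matrix-tree theorem the graph has (1/3) * product of the nonzero eigenvalues = 3 spanning trees.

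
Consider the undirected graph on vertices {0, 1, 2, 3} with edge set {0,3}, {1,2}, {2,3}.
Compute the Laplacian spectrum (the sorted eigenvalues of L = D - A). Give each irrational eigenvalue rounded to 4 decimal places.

Reading degrees in the order [0, 1, 2, 3] gives [1, 1, 2, 2]; set D = diag(1, 1, 2, 2) and form L = D - A. The multiplicity of 0 as a Laplacian eigenvalue equals the number of connected components. The largest eigenvalue, 3.4142, is at most the vertex count 4. The eigenvalues sum to 6, which equals trace(L) = 2|E|.

[0, 0.5858, 2, 3.4142]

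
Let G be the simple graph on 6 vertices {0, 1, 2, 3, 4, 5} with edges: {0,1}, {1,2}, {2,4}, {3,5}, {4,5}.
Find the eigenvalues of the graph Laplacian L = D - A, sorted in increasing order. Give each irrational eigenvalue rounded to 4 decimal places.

[0, 0.2679, 1, 2, 3, 3.7321]

Each diagonal entry of L is the vertex degree and each off-diagonal entry is -1 where an edge is present, 0 otherwise; in the order [0, 1, 2, 3, 4, 5] the diagonal is [1, 2, 2, 1, 2, 2]. L is symmetric positive semidefinite, so every eigenvalue is real and nonnegative.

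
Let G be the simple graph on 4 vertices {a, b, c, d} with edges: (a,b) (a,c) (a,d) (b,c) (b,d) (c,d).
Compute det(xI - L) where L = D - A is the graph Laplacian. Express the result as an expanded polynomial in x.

x^4 - 12x^3 + 48x^2 - 64x

Each diagonal entry of L is the vertex degree and each off-diagonal entry is -1 where an edge is present, 0 otherwise; in the order [a, b, c, d] the diagonal is [3, 3, 3, 3]. Computing det(xI - L) by cofactor expansion (or equivalently via sum-over-permutations) gives x^4 - 12x^3 + 48x^2 - 64x. Since p(0) = det(-L) = 0, x divides p(x). The eigenvalues sum to 12, which equals trace(L) = 2|E|.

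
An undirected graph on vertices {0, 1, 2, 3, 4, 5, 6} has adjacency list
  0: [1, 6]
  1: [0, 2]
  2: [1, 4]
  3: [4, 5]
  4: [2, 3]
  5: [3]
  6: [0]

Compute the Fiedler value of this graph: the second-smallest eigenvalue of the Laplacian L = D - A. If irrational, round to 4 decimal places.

With the vertex order [0, 1, 2, 3, 4, 5, 6], the degrees are [2, 2, 2, 2, 2, 1, 1], giving D = diag(2, 2, 2, 2, 2, 1, 1) and L = D - A. Computing the eigenvalues of L and sorting gives [0, 0.1981, 0.7530, 1.5550, 2.4450, 3.2470, 3.8019]. The Fiedler value lambda_2 = 0.1981 is strictly positive, so the graph is connected. The largest eigenvalue, 3.8019, is at most the vertex count 7.

0.1981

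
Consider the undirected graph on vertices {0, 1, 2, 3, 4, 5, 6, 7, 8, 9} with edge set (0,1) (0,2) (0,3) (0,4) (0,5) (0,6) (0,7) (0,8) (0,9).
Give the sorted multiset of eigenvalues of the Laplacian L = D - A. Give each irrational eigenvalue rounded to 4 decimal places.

[0, 1, 1, 1, 1, 1, 1, 1, 1, 10]

Each diagonal entry of L is the vertex degree and each off-diagonal entry is -1 where an edge is present, 0 otherwise; in the order [0, 1, 2, 3, 4, 5, 6, 7, 8, 9] the diagonal is [9, 1, 1, 1, 1, 1, 1, 1, 1, 1]. The multiplicity of 0 as a Laplacian eigenvalue equals the number of connected components. The single zero eigenvalue shows the graph is connected. By the matrix-tree theorem the graph has (1/10) * product of the nonzero eigenvalues = 1 spanning tree.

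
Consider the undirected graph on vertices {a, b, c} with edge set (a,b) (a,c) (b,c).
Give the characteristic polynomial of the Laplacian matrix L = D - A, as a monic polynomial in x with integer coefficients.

x^3 - 6x^2 + 9x

Reading degrees in the order [a, b, c] gives [2, 2, 2]; set D = diag(2, 2, 2) and form L = D - A. L has integer entries, so p(x) = det(xI - L) has integer coefficients. Expanding the determinant yields x^3 - 6x^2 + 9x. The coefficient of x^2 equals -trace(L) = -6, matching the sum of degrees. By the matrix-tree theorem the graph has (1/3) * product of the nonzero eigenvalues = 3 spanning trees.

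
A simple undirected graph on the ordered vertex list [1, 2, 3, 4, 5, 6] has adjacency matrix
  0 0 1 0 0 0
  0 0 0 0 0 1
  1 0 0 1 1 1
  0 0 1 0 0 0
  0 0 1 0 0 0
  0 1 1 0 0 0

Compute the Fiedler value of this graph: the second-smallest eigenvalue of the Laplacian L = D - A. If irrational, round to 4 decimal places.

Each diagonal entry of L is the vertex degree and each off-diagonal entry is -1 where an edge is present, 0 otherwise; in the order [1, 2, 3, 4, 5, 6] the diagonal is [1, 1, 4, 1, 1, 2]. The smallest Laplacian eigenvalue is always 0. The next one, lambda_2 = 0.4859, measures how hard the graph is to disconnect: larger values mean better connectivity. The largest eigenvalue, 5.0861, is at most the vertex count 6.

0.4859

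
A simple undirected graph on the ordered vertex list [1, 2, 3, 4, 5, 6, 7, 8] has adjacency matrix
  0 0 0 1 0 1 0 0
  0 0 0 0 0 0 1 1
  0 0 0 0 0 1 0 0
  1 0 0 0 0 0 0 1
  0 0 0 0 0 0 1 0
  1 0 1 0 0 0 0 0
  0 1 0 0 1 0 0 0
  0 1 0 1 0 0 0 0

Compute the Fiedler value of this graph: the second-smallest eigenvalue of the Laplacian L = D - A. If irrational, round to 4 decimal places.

Each diagonal entry of L is the vertex degree and each off-diagonal entry is -1 where an edge is present, 0 otherwise; in the order [1, 2, 3, 4, 5, 6, 7, 8] the diagonal is [2, 2, 1, 2, 1, 2, 2, 2]. Computing the eigenvalues of L and sorting gives [0, 0.1522, 0.5858, 1.2346, 2, 2.7654, 3.4142, 3.8478]. The Fiedler value lambda_2 = 0.1522 is strictly positive, so the graph is connected. By the matrix-tree theorem the graph has (1/8) * product of the nonzero eigenvalues = 1 spanning tree.

0.1522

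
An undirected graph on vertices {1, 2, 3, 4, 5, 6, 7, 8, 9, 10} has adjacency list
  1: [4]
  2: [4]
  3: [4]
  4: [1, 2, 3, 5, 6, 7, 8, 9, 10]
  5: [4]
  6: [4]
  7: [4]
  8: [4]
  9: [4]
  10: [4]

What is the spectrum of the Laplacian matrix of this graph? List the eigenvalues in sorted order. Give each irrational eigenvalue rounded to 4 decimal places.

Each diagonal entry of L is the vertex degree and each off-diagonal entry is -1 where an edge is present, 0 otherwise; in the order [1, 2, 3, 4, 5, 6, 7, 8, 9, 10] the diagonal is [1, 1, 1, 9, 1, 1, 1, 1, 1, 1]. Diagonalising L (or applying a numerical eigensolver to the 10x10 matrix) gives the spectrum above. The largest eigenvalue, 10, is at most the vertex count 10.

[0, 1, 1, 1, 1, 1, 1, 1, 1, 10]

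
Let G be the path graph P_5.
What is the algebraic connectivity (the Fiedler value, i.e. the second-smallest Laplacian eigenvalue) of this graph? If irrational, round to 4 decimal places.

0.3820

The graph has 5 vertices and degree multiset [2, 2, 2, 1, 1]; D is the diagonal matrix of degrees and L = D - A. Computing the eigenvalues of L and sorting gives [0, 0.3820, 1.3820, 2.6180, 3.6180]. The Fiedler value lambda_2 = 0.3820 is strictly positive, so the graph is connected. The eigenvalues sum to 8, which equals trace(L) = 2|E|. There is one zero in the spectrum, matching the 1 component.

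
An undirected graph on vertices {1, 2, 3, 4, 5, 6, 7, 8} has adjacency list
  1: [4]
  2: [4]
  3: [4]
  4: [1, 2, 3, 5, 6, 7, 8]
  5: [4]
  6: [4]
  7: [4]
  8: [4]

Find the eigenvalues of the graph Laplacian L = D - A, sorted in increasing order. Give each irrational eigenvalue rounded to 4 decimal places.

[0, 1, 1, 1, 1, 1, 1, 8]

Reading degrees in the order [1, 2, 3, 4, 5, 6, 7, 8] gives [1, 1, 1, 7, 1, 1, 1, 1]; set D = diag(1, 1, 1, 7, 1, 1, 1, 1) and form L = D - A. Since every row of L sums to 0, the all-ones vector is in the kernel and 0 is an eigenvalue. The single zero eigenvalue shows the graph is connected. There is one zero in the spectrum, matching the 1 component.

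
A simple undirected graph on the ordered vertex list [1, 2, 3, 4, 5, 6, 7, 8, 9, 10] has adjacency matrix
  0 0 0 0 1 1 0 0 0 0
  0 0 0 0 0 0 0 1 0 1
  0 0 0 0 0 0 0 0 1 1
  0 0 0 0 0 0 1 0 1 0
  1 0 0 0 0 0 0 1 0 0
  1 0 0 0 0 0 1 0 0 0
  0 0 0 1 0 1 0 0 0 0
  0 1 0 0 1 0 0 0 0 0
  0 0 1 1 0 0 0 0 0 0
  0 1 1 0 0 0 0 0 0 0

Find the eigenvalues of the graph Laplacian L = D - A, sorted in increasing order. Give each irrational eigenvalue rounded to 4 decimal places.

[0, 0.3820, 0.3820, 1.3820, 1.3820, 2.6180, 2.6180, 3.6180, 3.6180, 4]

Each diagonal entry of L is the vertex degree and each off-diagonal entry is -1 where an edge is present, 0 otherwise; in the order [1, 2, 3, 4, 5, 6, 7, 8, 9, 10] the diagonal is [2, 2, 2, 2, 2, 2, 2, 2, 2, 2]. Since every row of L sums to 0, the all-ones vector is in the kernel and 0 is an eigenvalue. The single zero eigenvalue shows the graph is connected. The largest eigenvalue, 4, is at most the vertex count 10. By the matrix-tree theorem the graph has (1/10) * product of the nonzero eigenvalues = 10 spanning trees.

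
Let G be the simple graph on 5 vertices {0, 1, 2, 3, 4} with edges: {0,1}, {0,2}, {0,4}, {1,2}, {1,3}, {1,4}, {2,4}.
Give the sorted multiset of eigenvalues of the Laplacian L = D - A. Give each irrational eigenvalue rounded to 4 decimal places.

[0, 1, 4, 4, 5]

Reading degrees in the order [0, 1, 2, 3, 4] gives [3, 4, 3, 1, 3]; set D = diag(3, 4, 3, 1, 3) and form L = D - A. L is symmetric positive semidefinite, so every eigenvalue is real and nonnegative. There is one zero in the spectrum, matching the 1 component.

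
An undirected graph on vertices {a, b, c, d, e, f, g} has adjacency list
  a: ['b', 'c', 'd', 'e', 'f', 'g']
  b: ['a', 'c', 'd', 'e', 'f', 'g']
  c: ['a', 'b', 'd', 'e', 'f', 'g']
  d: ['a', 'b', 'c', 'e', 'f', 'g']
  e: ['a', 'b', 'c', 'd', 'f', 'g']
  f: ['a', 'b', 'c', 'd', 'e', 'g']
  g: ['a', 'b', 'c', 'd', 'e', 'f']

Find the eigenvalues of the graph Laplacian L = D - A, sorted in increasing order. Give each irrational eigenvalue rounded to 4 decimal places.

Each diagonal entry of L is the vertex degree and each off-diagonal entry is -1 where an edge is present, 0 otherwise; in the order [a, b, c, d, e, f, g] the diagonal is [6, 6, 6, 6, 6, 6, 6]. Diagonalising L (or applying a numerical eigensolver to the 7x7 matrix) gives the spectrum above. The single zero eigenvalue shows the graph is connected. The eigenvalues sum to 42, which equals trace(L) = 2|E|.

[0, 7, 7, 7, 7, 7, 7]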